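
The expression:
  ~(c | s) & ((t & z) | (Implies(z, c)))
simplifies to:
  ~c & ~s & (t | ~z)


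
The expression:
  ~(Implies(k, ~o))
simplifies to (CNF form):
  k & o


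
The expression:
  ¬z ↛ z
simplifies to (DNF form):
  True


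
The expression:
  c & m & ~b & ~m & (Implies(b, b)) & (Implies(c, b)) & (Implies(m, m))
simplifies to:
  False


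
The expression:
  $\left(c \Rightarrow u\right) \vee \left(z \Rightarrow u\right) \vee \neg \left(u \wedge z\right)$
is always true.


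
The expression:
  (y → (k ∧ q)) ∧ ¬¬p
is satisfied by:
  {p: True, q: True, k: True, y: False}
  {p: True, q: True, k: False, y: False}
  {p: True, k: True, q: False, y: False}
  {p: True, k: False, q: False, y: False}
  {p: True, y: True, q: True, k: True}


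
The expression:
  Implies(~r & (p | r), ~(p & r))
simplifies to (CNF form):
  True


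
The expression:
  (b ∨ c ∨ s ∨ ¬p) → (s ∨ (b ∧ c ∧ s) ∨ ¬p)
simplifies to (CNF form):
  (s ∨ ¬b ∨ ¬p) ∧ (s ∨ ¬c ∨ ¬p)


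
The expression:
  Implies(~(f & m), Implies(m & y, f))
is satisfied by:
  {f: True, m: False, y: False}
  {f: False, m: False, y: False}
  {y: True, f: True, m: False}
  {y: True, f: False, m: False}
  {m: True, f: True, y: False}
  {m: True, f: False, y: False}
  {m: True, y: True, f: True}


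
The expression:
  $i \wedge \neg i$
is never true.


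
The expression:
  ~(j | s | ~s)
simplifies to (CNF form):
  False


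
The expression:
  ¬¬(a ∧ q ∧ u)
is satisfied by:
  {a: True, u: True, q: True}


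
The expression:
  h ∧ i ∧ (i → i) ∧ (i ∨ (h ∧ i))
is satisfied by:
  {h: True, i: True}


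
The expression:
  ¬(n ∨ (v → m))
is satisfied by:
  {v: True, n: False, m: False}


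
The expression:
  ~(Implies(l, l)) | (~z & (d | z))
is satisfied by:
  {d: True, z: False}


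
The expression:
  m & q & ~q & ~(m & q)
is never true.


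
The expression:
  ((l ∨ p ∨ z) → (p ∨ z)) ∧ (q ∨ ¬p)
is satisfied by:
  {q: True, z: True, l: False, p: False}
  {q: True, l: False, p: False, z: False}
  {z: True, l: False, p: False, q: False}
  {z: False, l: False, p: False, q: False}
  {q: True, z: True, l: True, p: False}
  {z: True, l: True, q: False, p: False}
  {z: True, p: True, q: True, l: False}
  {p: True, q: True, z: False, l: False}
  {z: True, p: True, q: True, l: True}
  {p: True, q: True, l: True, z: False}


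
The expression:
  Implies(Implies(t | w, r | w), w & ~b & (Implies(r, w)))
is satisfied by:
  {t: True, w: True, r: False, b: False}
  {w: True, r: False, b: False, t: False}
  {t: True, w: True, r: True, b: False}
  {w: True, r: True, b: False, t: False}
  {t: True, r: False, b: False, w: False}
  {t: True, b: True, r: False, w: False}


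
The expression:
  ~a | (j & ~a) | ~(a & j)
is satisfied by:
  {a: False, j: False}
  {j: True, a: False}
  {a: True, j: False}


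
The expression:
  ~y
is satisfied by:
  {y: False}


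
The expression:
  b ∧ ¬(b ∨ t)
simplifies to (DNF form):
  False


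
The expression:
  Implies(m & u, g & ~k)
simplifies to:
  ~m | ~u | (g & ~k)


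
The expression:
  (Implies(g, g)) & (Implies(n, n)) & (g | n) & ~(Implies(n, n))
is never true.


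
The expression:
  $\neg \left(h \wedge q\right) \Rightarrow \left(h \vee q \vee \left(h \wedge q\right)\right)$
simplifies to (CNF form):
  $h \vee q$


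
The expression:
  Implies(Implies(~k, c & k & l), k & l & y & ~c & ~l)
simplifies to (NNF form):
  ~k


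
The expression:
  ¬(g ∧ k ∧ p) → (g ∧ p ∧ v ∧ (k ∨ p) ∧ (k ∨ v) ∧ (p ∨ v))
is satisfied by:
  {p: True, k: True, v: True, g: True}
  {p: True, k: True, g: True, v: False}
  {p: True, v: True, g: True, k: False}


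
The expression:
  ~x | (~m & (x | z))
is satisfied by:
  {m: False, x: False}
  {x: True, m: False}
  {m: True, x: False}


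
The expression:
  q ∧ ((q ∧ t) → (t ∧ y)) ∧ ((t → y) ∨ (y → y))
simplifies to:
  q ∧ (y ∨ ¬t)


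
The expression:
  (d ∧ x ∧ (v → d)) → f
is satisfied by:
  {f: True, d: False, x: False}
  {f: False, d: False, x: False}
  {x: True, f: True, d: False}
  {x: True, f: False, d: False}
  {d: True, f: True, x: False}
  {d: True, f: False, x: False}
  {d: True, x: True, f: True}


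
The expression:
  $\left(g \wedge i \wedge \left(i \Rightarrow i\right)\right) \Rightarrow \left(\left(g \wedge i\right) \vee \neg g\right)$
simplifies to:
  $\text{True}$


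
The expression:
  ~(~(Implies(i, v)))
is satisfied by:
  {v: True, i: False}
  {i: False, v: False}
  {i: True, v: True}


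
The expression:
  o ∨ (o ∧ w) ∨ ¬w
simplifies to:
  o ∨ ¬w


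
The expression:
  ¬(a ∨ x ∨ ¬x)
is never true.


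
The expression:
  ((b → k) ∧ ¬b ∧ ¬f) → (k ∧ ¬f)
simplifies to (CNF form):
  b ∨ f ∨ k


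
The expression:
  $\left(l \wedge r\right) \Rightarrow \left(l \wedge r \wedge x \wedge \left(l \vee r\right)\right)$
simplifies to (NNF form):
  $x \vee \neg l \vee \neg r$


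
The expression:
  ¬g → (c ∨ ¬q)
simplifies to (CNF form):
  c ∨ g ∨ ¬q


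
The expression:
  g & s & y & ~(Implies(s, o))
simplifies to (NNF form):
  g & s & y & ~o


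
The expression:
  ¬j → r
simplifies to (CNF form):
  j ∨ r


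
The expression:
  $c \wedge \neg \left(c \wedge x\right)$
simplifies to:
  $c \wedge \neg x$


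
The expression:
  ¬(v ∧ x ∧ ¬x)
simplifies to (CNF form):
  True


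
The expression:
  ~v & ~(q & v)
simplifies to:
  ~v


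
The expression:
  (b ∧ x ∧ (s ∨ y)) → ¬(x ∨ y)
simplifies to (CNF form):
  (¬b ∨ ¬s ∨ ¬x) ∧ (¬b ∨ ¬x ∨ ¬y)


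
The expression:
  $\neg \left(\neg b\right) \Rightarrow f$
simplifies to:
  $f \vee \neg b$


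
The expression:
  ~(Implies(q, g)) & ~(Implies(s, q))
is never true.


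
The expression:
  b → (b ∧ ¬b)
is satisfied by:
  {b: False}


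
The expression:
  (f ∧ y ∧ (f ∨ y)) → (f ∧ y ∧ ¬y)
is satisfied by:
  {y: False, f: False}
  {f: True, y: False}
  {y: True, f: False}


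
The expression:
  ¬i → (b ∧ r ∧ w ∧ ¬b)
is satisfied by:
  {i: True}


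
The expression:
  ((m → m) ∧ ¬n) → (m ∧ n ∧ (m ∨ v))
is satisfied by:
  {n: True}


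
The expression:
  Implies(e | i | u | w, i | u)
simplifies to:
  i | u | (~e & ~w)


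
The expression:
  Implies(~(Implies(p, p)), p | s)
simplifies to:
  True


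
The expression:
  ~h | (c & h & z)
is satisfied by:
  {c: True, z: True, h: False}
  {c: True, z: False, h: False}
  {z: True, c: False, h: False}
  {c: False, z: False, h: False}
  {c: True, h: True, z: True}


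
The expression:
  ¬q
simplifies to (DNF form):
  ¬q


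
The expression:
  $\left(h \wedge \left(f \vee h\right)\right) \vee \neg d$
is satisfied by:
  {h: True, d: False}
  {d: False, h: False}
  {d: True, h: True}


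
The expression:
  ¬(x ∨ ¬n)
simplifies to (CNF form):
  n ∧ ¬x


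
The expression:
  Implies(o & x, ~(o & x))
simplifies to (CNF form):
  ~o | ~x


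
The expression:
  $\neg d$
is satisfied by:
  {d: False}


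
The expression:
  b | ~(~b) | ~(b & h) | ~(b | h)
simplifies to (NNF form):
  True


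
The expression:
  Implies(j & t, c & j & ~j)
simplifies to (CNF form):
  ~j | ~t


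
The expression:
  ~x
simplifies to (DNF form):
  ~x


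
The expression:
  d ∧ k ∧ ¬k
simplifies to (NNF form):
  False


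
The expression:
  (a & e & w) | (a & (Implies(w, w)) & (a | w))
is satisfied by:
  {a: True}


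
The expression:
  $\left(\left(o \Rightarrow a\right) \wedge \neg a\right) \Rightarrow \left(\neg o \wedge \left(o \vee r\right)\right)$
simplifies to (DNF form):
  $a \vee o \vee r$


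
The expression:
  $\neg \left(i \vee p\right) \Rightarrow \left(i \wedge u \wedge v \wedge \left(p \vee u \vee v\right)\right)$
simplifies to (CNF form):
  $i \vee p$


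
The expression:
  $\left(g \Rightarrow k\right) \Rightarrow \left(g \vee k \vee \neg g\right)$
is always true.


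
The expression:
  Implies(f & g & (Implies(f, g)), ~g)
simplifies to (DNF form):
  ~f | ~g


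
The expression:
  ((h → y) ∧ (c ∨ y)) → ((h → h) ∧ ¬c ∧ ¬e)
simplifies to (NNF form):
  (h ∧ ¬y) ∨ (¬c ∧ ¬e) ∨ (¬c ∧ ¬y)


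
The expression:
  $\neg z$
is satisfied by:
  {z: False}


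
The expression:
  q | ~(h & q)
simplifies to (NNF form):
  True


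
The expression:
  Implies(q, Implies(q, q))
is always true.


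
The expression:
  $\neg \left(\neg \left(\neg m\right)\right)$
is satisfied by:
  {m: False}


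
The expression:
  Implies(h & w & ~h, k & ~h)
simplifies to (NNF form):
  True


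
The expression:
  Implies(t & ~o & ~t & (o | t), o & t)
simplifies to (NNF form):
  True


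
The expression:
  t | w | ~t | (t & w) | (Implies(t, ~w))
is always true.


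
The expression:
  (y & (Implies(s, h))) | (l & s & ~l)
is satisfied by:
  {h: True, y: True, s: False}
  {y: True, s: False, h: False}
  {h: True, s: True, y: True}


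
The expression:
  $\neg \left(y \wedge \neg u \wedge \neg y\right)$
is always true.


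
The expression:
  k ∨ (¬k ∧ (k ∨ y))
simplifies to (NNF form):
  k ∨ y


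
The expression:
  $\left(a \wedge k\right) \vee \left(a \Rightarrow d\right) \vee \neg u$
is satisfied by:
  {d: True, k: True, u: False, a: False}
  {d: True, u: False, k: False, a: False}
  {k: True, d: False, u: False, a: False}
  {d: False, u: False, k: False, a: False}
  {a: True, d: True, k: True, u: False}
  {a: True, d: True, u: False, k: False}
  {a: True, k: True, d: False, u: False}
  {a: True, d: False, u: False, k: False}
  {d: True, u: True, k: True, a: False}
  {d: True, u: True, a: False, k: False}
  {u: True, k: True, a: False, d: False}
  {u: True, a: False, k: False, d: False}
  {d: True, u: True, a: True, k: True}
  {d: True, u: True, a: True, k: False}
  {u: True, a: True, k: True, d: False}


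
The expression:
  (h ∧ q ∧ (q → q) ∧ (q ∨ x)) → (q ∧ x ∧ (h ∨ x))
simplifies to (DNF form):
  x ∨ ¬h ∨ ¬q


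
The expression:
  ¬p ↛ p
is always true.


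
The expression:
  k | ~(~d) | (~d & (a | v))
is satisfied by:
  {a: True, d: True, k: True, v: True}
  {a: True, d: True, k: True, v: False}
  {a: True, d: True, v: True, k: False}
  {a: True, d: True, v: False, k: False}
  {a: True, k: True, v: True, d: False}
  {a: True, k: True, v: False, d: False}
  {a: True, k: False, v: True, d: False}
  {a: True, k: False, v: False, d: False}
  {d: True, k: True, v: True, a: False}
  {d: True, k: True, v: False, a: False}
  {d: True, v: True, k: False, a: False}
  {d: True, v: False, k: False, a: False}
  {k: True, v: True, d: False, a: False}
  {k: True, d: False, v: False, a: False}
  {v: True, d: False, k: False, a: False}


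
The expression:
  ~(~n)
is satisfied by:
  {n: True}


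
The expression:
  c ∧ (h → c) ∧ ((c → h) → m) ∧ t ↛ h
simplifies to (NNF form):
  c ∧ t ∧ ¬h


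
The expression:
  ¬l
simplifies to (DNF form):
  ¬l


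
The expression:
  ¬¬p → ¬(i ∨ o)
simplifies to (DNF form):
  (¬i ∧ ¬o) ∨ ¬p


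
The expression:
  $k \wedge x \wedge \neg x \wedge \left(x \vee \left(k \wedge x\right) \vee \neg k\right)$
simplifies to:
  $\text{False}$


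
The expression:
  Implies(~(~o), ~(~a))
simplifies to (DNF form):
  a | ~o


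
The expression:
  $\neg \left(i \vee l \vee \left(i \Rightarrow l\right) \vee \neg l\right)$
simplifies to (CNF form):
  $\text{False}$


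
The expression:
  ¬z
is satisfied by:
  {z: False}


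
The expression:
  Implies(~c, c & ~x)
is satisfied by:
  {c: True}


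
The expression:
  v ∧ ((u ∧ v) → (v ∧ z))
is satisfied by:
  {z: True, v: True, u: False}
  {v: True, u: False, z: False}
  {z: True, u: True, v: True}


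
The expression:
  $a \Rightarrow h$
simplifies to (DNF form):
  $h \vee \neg a$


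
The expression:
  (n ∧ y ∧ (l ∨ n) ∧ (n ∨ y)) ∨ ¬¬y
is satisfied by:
  {y: True}


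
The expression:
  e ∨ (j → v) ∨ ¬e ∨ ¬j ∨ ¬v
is always true.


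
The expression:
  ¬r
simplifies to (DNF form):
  ¬r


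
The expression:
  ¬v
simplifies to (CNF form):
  ¬v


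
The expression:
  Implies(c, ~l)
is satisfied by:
  {l: False, c: False}
  {c: True, l: False}
  {l: True, c: False}


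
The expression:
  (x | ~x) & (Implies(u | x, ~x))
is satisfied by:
  {x: False}


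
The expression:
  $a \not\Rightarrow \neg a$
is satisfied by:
  {a: True}


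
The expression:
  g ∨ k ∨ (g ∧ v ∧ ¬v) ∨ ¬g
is always true.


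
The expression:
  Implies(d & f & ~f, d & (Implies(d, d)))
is always true.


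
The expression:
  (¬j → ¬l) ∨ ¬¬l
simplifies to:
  True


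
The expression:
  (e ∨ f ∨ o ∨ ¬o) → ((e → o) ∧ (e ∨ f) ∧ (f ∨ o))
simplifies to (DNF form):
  (e ∧ o) ∨ (f ∧ ¬e)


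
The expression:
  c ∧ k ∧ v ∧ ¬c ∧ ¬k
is never true.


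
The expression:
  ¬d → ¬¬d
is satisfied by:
  {d: True}


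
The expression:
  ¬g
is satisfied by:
  {g: False}


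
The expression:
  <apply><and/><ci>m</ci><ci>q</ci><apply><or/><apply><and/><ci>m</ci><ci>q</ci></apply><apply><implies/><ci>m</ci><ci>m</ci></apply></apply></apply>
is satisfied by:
  {m: True, q: True}


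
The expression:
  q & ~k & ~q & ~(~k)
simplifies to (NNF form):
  False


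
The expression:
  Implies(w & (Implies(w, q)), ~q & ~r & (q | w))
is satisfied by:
  {w: False, q: False}
  {q: True, w: False}
  {w: True, q: False}


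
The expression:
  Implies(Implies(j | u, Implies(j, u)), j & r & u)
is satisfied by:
  {j: True, r: True, u: False}
  {j: True, u: False, r: False}
  {j: True, r: True, u: True}


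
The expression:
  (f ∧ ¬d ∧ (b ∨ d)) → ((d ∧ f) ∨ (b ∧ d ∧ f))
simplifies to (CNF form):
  d ∨ ¬b ∨ ¬f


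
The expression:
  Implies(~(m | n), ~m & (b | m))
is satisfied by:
  {n: True, b: True, m: True}
  {n: True, b: True, m: False}
  {n: True, m: True, b: False}
  {n: True, m: False, b: False}
  {b: True, m: True, n: False}
  {b: True, m: False, n: False}
  {m: True, b: False, n: False}


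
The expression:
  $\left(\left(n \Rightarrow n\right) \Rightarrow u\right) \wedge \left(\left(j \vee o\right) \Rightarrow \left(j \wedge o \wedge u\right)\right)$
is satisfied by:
  {u: True, o: False, j: False}
  {j: True, o: True, u: True}


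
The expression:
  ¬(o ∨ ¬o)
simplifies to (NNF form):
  False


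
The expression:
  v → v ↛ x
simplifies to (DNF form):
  ¬v ∨ ¬x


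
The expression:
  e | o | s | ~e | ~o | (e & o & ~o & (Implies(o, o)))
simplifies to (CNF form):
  True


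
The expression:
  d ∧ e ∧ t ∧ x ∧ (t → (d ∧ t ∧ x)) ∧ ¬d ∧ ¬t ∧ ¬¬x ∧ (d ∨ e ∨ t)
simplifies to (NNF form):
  False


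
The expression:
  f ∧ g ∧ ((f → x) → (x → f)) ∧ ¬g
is never true.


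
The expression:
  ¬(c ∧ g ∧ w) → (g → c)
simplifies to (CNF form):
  c ∨ ¬g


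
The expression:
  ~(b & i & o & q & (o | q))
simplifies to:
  ~b | ~i | ~o | ~q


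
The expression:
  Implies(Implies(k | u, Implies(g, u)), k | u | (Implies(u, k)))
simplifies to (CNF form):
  True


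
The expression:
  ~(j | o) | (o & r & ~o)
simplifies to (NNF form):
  ~j & ~o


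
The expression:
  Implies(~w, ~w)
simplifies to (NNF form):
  True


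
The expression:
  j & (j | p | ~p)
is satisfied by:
  {j: True}


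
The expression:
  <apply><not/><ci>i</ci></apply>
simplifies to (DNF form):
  <apply><not/><ci>i</ci></apply>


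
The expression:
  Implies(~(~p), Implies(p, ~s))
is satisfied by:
  {s: False, p: False}
  {p: True, s: False}
  {s: True, p: False}


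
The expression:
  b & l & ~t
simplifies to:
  b & l & ~t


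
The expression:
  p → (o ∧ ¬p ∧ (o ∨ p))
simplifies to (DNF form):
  ¬p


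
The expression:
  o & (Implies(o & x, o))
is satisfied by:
  {o: True}


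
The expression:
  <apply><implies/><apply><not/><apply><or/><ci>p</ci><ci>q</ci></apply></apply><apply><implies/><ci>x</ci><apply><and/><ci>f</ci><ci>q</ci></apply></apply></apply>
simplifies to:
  <apply><or/><ci>p</ci><ci>q</ci><apply><not/><ci>x</ci></apply></apply>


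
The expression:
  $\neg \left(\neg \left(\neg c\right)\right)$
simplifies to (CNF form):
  $\neg c$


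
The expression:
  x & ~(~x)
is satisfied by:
  {x: True}


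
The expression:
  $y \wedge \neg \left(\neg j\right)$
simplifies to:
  $j \wedge y$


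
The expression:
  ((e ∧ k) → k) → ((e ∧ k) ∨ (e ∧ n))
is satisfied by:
  {n: True, k: True, e: True}
  {n: True, e: True, k: False}
  {k: True, e: True, n: False}


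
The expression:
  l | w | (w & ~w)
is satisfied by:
  {l: True, w: True}
  {l: True, w: False}
  {w: True, l: False}


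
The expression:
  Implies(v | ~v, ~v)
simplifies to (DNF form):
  ~v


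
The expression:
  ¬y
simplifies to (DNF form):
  ¬y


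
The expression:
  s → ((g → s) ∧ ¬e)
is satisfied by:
  {s: False, e: False}
  {e: True, s: False}
  {s: True, e: False}


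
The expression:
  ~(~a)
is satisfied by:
  {a: True}


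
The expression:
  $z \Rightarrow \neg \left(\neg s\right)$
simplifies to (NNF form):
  $s \vee \neg z$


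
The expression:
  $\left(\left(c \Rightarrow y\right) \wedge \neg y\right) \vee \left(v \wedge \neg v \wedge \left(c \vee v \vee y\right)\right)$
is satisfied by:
  {y: False, c: False}


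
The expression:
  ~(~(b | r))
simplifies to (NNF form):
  b | r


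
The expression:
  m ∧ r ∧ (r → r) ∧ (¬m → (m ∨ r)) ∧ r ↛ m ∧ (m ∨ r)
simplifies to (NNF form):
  False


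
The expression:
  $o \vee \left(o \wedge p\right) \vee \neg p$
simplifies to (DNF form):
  $o \vee \neg p$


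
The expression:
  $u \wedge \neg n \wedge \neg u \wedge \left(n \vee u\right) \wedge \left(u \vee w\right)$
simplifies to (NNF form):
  $\text{False}$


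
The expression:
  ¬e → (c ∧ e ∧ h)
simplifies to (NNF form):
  e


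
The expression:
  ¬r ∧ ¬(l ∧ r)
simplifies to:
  ¬r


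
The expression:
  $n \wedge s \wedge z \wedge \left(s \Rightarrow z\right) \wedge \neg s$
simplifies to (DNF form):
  $\text{False}$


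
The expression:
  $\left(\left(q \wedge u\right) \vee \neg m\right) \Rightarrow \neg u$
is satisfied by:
  {m: True, q: False, u: False}
  {q: False, u: False, m: False}
  {m: True, q: True, u: False}
  {q: True, m: False, u: False}
  {u: True, m: True, q: False}


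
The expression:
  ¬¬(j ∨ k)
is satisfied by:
  {k: True, j: True}
  {k: True, j: False}
  {j: True, k: False}


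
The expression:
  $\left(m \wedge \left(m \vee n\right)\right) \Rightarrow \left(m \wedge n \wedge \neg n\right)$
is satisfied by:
  {m: False}


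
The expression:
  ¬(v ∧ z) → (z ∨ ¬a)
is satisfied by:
  {z: True, a: False}
  {a: False, z: False}
  {a: True, z: True}


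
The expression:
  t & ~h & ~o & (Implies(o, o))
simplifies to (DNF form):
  t & ~h & ~o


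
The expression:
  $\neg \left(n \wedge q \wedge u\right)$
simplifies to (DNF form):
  $\neg n \vee \neg q \vee \neg u$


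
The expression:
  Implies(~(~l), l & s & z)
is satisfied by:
  {s: True, z: True, l: False}
  {s: True, z: False, l: False}
  {z: True, s: False, l: False}
  {s: False, z: False, l: False}
  {s: True, l: True, z: True}


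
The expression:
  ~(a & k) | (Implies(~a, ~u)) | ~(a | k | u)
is always true.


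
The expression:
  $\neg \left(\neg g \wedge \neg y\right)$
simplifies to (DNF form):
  $g \vee y$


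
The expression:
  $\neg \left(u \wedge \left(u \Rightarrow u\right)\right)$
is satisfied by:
  {u: False}


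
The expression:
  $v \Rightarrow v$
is always true.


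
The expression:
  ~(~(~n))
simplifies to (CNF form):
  ~n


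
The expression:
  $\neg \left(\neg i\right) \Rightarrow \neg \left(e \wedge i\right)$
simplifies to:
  $\neg e \vee \neg i$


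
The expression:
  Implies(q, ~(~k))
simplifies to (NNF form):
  k | ~q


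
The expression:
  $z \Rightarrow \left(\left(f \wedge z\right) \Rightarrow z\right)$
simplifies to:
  $\text{True}$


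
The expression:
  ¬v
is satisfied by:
  {v: False}


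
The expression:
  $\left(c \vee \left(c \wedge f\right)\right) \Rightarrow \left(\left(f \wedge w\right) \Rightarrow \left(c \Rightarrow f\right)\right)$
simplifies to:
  $\text{True}$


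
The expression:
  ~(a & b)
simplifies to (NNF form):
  ~a | ~b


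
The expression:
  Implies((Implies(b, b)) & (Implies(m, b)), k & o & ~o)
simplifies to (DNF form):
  m & ~b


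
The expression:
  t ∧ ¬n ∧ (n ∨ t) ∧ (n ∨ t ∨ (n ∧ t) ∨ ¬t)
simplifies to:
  t ∧ ¬n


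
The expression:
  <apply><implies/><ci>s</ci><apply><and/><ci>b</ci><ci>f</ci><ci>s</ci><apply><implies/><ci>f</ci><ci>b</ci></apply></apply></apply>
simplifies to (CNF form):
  <apply><and/><apply><or/><ci>b</ci><apply><not/><ci>s</ci></apply></apply><apply><or/><ci>f</ci><apply><not/><ci>s</ci></apply></apply></apply>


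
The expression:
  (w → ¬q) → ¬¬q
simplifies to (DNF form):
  q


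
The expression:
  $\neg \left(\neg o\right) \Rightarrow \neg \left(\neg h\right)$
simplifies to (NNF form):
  $h \vee \neg o$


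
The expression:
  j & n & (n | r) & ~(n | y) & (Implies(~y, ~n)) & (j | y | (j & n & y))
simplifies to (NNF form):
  False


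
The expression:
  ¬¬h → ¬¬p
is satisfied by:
  {p: True, h: False}
  {h: False, p: False}
  {h: True, p: True}


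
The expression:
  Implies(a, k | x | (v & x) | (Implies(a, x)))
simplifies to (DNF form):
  k | x | ~a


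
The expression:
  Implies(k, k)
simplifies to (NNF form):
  True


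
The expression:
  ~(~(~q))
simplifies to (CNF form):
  ~q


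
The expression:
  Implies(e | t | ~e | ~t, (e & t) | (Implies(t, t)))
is always true.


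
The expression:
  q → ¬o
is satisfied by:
  {o: False, q: False}
  {q: True, o: False}
  {o: True, q: False}


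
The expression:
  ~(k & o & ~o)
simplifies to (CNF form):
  True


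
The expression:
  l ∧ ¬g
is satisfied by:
  {l: True, g: False}


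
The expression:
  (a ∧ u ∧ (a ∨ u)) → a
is always true.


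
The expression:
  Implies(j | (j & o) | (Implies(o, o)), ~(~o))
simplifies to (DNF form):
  o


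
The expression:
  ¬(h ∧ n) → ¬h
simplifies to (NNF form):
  n ∨ ¬h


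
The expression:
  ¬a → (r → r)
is always true.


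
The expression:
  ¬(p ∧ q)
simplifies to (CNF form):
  ¬p ∨ ¬q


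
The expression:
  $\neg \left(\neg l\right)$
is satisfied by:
  {l: True}


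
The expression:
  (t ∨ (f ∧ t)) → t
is always true.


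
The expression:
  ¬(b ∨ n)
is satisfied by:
  {n: False, b: False}


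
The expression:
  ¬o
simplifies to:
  ¬o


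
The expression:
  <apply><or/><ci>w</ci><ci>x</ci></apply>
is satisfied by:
  {x: True, w: True}
  {x: True, w: False}
  {w: True, x: False}


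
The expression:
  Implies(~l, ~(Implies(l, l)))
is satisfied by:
  {l: True}


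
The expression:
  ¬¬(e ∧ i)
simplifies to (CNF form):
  e ∧ i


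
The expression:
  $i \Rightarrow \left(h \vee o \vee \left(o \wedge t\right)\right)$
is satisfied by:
  {o: True, h: True, i: False}
  {o: True, h: False, i: False}
  {h: True, o: False, i: False}
  {o: False, h: False, i: False}
  {i: True, o: True, h: True}
  {i: True, o: True, h: False}
  {i: True, h: True, o: False}


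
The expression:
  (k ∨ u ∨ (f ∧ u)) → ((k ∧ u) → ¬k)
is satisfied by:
  {u: False, k: False}
  {k: True, u: False}
  {u: True, k: False}


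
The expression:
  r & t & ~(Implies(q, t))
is never true.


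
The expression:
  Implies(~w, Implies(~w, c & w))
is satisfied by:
  {w: True}


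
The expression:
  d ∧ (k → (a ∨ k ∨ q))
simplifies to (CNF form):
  d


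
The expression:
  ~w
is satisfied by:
  {w: False}


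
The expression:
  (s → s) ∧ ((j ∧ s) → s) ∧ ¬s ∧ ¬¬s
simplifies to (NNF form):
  False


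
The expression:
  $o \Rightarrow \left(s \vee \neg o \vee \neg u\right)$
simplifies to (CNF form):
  $s \vee \neg o \vee \neg u$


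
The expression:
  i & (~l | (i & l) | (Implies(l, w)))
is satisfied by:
  {i: True}


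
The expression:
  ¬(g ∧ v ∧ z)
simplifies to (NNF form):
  ¬g ∨ ¬v ∨ ¬z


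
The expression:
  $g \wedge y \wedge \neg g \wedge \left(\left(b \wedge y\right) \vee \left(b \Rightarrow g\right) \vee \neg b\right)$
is never true.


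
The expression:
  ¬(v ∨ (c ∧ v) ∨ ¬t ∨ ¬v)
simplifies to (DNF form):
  False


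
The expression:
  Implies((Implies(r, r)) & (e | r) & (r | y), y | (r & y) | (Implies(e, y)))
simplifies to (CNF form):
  y | ~e | ~r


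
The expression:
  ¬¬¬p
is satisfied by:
  {p: False}


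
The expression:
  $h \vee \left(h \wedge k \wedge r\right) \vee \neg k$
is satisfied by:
  {h: True, k: False}
  {k: False, h: False}
  {k: True, h: True}


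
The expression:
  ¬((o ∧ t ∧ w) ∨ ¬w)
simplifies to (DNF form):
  (w ∧ ¬o) ∨ (w ∧ ¬t)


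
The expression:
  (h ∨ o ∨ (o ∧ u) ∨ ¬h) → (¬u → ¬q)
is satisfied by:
  {u: True, q: False}
  {q: False, u: False}
  {q: True, u: True}


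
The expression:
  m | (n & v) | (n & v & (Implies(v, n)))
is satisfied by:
  {n: True, m: True, v: True}
  {n: True, m: True, v: False}
  {m: True, v: True, n: False}
  {m: True, v: False, n: False}
  {n: True, v: True, m: False}


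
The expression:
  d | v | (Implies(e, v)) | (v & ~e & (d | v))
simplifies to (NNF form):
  d | v | ~e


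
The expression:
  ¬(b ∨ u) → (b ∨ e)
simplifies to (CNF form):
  b ∨ e ∨ u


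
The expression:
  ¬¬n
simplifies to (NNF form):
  n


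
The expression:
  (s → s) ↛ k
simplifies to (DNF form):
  ¬k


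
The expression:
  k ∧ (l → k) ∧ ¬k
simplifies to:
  False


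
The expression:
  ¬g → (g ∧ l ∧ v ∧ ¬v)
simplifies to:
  g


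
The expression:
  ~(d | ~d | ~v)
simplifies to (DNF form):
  False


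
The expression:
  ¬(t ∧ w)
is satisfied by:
  {w: False, t: False}
  {t: True, w: False}
  {w: True, t: False}


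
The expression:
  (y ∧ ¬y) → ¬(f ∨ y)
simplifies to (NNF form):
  True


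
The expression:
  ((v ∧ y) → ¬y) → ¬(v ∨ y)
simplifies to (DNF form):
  (v ∧ y) ∨ (¬v ∧ ¬y)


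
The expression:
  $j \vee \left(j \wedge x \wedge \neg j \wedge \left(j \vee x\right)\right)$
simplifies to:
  $j$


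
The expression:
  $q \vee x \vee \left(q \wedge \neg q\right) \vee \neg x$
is always true.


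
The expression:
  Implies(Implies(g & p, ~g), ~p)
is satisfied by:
  {g: True, p: False}
  {p: False, g: False}
  {p: True, g: True}


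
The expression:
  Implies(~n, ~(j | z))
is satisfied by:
  {n: True, z: False, j: False}
  {j: True, n: True, z: False}
  {n: True, z: True, j: False}
  {j: True, n: True, z: True}
  {j: False, z: False, n: False}


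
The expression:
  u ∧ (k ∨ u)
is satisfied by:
  {u: True}


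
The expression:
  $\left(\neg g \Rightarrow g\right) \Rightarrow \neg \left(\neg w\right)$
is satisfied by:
  {w: True, g: False}
  {g: False, w: False}
  {g: True, w: True}


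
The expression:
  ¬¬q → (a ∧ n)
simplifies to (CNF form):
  (a ∨ ¬q) ∧ (n ∨ ¬q)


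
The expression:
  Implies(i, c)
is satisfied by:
  {c: True, i: False}
  {i: False, c: False}
  {i: True, c: True}


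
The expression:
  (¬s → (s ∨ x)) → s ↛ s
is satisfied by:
  {x: False, s: False}


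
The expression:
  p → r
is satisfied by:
  {r: True, p: False}
  {p: False, r: False}
  {p: True, r: True}


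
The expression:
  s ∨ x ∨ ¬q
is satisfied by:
  {x: True, s: True, q: False}
  {x: True, s: False, q: False}
  {s: True, x: False, q: False}
  {x: False, s: False, q: False}
  {x: True, q: True, s: True}
  {x: True, q: True, s: False}
  {q: True, s: True, x: False}


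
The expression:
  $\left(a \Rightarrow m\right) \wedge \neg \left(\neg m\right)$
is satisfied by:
  {m: True}


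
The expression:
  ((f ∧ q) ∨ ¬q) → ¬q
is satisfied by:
  {q: False, f: False}
  {f: True, q: False}
  {q: True, f: False}


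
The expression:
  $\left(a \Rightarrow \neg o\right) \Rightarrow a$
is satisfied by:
  {a: True}


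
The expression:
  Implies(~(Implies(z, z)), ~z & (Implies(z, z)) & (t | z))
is always true.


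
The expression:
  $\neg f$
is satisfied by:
  {f: False}


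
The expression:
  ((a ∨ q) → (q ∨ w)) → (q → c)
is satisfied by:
  {c: True, q: False}
  {q: False, c: False}
  {q: True, c: True}


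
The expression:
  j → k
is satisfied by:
  {k: True, j: False}
  {j: False, k: False}
  {j: True, k: True}


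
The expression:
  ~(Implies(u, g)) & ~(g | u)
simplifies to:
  False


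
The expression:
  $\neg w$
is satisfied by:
  {w: False}


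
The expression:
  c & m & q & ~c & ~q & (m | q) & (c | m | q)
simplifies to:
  False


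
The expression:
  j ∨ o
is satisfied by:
  {o: True, j: True}
  {o: True, j: False}
  {j: True, o: False}


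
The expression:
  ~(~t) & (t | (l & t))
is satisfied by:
  {t: True}


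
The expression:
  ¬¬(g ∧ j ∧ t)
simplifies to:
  g ∧ j ∧ t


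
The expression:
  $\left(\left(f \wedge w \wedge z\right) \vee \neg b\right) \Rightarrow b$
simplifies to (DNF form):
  $b$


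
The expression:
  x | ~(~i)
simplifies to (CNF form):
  i | x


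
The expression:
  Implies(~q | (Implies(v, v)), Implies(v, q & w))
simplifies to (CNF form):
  (q | ~v) & (w | ~v)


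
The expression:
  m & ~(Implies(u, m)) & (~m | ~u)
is never true.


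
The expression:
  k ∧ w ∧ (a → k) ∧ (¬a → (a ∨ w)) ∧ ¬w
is never true.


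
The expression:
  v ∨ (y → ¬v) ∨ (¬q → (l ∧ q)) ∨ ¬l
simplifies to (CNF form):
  True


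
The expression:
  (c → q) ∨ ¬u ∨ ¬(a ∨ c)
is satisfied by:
  {q: True, u: False, c: False}
  {u: False, c: False, q: False}
  {q: True, c: True, u: False}
  {c: True, u: False, q: False}
  {q: True, u: True, c: False}
  {u: True, q: False, c: False}
  {q: True, c: True, u: True}


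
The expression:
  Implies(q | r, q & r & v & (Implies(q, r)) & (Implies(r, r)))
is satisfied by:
  {v: True, q: False, r: False}
  {q: False, r: False, v: False}
  {r: True, v: True, q: True}


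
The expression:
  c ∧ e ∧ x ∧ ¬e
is never true.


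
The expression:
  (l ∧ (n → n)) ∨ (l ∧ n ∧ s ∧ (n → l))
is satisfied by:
  {l: True}


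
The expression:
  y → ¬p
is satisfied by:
  {p: False, y: False}
  {y: True, p: False}
  {p: True, y: False}


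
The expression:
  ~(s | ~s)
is never true.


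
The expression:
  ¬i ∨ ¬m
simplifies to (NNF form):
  ¬i ∨ ¬m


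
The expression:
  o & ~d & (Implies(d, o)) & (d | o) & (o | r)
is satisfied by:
  {o: True, d: False}


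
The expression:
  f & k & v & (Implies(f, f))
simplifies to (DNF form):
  f & k & v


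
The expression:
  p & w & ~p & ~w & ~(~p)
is never true.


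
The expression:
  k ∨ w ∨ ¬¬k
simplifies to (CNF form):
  k ∨ w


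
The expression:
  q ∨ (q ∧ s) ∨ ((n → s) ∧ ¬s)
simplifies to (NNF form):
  q ∨ (¬n ∧ ¬s)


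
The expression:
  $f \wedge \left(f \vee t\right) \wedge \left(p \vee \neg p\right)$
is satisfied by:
  {f: True}


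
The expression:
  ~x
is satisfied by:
  {x: False}


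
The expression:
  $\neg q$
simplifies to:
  $\neg q$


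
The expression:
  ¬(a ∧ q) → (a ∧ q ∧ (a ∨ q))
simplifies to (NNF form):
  a ∧ q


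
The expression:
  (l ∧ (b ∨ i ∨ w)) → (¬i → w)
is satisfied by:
  {i: True, w: True, l: False, b: False}
  {i: True, l: False, w: False, b: False}
  {w: True, i: False, l: False, b: False}
  {i: False, l: False, w: False, b: False}
  {b: True, i: True, w: True, l: False}
  {b: True, i: True, l: False, w: False}
  {b: True, w: True, i: False, l: False}
  {b: True, i: False, l: False, w: False}
  {i: True, l: True, w: True, b: False}
  {i: True, l: True, b: False, w: False}
  {l: True, w: True, b: False, i: False}
  {l: True, b: False, w: False, i: False}
  {i: True, l: True, b: True, w: True}
  {i: True, l: True, b: True, w: False}
  {l: True, b: True, w: True, i: False}


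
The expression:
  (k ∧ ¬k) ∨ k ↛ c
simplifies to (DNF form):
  k ∧ ¬c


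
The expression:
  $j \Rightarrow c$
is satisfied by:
  {c: True, j: False}
  {j: False, c: False}
  {j: True, c: True}


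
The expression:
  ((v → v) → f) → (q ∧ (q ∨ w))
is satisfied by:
  {q: True, f: False}
  {f: False, q: False}
  {f: True, q: True}


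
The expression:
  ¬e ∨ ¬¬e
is always true.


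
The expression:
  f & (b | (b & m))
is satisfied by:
  {b: True, f: True}


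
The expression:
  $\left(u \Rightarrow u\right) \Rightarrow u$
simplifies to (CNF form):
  $u$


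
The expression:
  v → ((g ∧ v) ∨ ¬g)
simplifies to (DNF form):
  True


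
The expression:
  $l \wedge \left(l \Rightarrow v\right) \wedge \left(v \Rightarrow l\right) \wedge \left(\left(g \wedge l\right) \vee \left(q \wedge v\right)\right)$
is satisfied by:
  {v: True, q: True, g: True, l: True}
  {v: True, q: True, l: True, g: False}
  {v: True, g: True, l: True, q: False}


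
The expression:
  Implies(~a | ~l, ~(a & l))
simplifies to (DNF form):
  True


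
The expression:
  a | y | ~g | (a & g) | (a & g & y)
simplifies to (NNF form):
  a | y | ~g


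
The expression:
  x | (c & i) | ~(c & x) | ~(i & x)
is always true.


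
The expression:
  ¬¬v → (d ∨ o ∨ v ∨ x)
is always true.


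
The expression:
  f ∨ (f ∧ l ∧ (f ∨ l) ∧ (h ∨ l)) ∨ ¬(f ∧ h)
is always true.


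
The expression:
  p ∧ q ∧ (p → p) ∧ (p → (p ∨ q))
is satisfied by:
  {p: True, q: True}


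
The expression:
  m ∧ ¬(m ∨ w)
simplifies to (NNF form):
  False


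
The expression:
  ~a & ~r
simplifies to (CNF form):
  ~a & ~r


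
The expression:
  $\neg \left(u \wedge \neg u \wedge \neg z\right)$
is always true.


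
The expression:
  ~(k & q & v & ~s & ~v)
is always true.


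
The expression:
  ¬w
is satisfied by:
  {w: False}


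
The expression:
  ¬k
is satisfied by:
  {k: False}


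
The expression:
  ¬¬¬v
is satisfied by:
  {v: False}


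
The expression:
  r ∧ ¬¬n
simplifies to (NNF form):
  n ∧ r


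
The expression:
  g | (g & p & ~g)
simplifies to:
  g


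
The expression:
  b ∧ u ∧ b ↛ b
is never true.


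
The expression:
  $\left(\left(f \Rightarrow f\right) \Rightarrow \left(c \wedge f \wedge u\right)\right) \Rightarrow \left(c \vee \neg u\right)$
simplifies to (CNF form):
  $\text{True}$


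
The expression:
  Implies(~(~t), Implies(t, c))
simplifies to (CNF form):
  c | ~t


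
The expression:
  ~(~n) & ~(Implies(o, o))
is never true.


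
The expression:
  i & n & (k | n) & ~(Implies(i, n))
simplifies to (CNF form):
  False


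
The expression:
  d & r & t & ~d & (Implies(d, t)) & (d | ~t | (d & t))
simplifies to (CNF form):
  False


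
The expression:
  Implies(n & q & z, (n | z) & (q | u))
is always true.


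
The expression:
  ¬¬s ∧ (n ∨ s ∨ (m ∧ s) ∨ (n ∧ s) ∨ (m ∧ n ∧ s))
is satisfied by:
  {s: True}


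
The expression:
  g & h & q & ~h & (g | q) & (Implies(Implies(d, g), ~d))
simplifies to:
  False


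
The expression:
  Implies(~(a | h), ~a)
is always true.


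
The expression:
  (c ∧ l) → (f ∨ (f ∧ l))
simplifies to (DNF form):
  f ∨ ¬c ∨ ¬l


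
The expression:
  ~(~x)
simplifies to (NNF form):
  x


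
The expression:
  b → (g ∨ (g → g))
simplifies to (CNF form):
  True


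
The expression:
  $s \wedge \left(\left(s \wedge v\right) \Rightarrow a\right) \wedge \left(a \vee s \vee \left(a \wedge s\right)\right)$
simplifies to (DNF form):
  $\left(a \wedge s\right) \vee \left(s \wedge \neg v\right)$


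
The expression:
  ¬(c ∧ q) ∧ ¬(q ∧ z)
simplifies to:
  (¬c ∧ ¬z) ∨ ¬q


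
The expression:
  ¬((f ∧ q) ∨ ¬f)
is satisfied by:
  {f: True, q: False}


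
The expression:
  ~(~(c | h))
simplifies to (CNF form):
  c | h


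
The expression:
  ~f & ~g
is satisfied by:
  {g: False, f: False}


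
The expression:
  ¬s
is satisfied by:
  {s: False}


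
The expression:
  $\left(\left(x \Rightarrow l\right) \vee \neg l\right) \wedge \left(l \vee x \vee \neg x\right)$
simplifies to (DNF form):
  $\text{True}$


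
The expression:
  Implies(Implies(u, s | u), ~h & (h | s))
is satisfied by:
  {s: True, h: False}


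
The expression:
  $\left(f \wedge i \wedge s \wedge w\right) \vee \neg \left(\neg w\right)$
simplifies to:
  $w$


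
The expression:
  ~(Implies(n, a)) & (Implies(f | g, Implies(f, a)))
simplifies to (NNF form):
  n & ~a & ~f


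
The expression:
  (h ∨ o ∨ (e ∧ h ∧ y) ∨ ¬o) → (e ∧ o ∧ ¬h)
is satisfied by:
  {e: True, o: True, h: False}


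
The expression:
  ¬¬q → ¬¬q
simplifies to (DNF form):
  True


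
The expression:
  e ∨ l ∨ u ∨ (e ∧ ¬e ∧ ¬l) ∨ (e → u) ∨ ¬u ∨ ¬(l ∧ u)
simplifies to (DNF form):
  True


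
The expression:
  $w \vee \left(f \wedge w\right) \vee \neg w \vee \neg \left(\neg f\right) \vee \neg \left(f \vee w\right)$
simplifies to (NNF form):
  $\text{True}$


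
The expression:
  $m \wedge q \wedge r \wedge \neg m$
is never true.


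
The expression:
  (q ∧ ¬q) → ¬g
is always true.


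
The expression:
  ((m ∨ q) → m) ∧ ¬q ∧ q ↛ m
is never true.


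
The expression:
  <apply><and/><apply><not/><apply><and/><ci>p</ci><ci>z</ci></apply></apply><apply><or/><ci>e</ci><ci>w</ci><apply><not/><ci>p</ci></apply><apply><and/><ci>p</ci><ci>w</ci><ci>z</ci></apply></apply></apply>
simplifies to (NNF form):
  <apply><or/><apply><not/><ci>p</ci></apply><apply><and/><ci>e</ci><apply><not/><ci>z</ci></apply></apply><apply><and/><ci>w</ci><apply><not/><ci>z</ci></apply></apply></apply>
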